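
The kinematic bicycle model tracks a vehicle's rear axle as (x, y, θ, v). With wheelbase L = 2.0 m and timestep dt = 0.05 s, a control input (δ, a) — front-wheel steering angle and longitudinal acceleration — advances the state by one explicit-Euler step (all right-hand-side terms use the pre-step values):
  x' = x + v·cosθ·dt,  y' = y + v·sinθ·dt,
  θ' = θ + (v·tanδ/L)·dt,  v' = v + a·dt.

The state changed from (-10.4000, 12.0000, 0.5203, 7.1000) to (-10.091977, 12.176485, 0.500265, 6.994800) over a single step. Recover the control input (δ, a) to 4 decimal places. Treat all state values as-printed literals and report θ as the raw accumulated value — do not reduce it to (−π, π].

δ = -0.1124, a = -2.1040

a = (v'−v)/dt = (-0.105200)/0.05 = -2.1040
Δθ = θ'−θ = -0.020035;  (v·dt/L) = 7.1000·0.05/2.0 = 0.177500
tan δ = Δθ·L/(v·dt) = -0.112873  →  δ = -0.1124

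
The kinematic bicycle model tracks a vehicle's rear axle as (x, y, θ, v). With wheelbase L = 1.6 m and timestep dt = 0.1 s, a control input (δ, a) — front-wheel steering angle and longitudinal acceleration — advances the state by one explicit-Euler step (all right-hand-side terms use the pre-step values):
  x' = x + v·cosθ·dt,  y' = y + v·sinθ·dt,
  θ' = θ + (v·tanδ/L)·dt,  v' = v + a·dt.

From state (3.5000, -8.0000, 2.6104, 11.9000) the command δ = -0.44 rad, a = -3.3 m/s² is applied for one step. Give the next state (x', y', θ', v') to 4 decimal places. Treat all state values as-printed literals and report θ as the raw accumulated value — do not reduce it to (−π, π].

x' = 3.5000 + 11.9000·cos(2.6104)·0.1 = 2.4740
y' = -8.0000 + 11.9000·sin(2.6104)·0.1 = -7.3972
θ' = 2.6104 + (11.9000/1.6)·tan(-0.44)·0.1 = 2.2603
v' = 11.9000 − 3.3000·0.1 = 11.5700

(2.4740, -7.3972, 2.2603, 11.5700)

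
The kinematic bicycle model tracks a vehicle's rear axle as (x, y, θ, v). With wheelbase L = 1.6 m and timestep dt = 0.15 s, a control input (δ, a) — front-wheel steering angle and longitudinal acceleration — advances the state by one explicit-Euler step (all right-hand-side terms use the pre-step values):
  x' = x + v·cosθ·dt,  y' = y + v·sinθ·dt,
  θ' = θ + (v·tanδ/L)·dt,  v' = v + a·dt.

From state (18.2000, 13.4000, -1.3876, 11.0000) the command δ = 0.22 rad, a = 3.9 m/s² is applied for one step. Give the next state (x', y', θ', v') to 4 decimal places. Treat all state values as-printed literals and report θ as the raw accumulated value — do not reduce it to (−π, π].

x' = 18.2000 + 11.0000·cos(-1.3876)·0.15 = 18.5006
y' = 13.4000 + 11.0000·sin(-1.3876)·0.15 = 11.7776
θ' = -1.3876 + (11.0000/1.6)·tan(0.22)·0.15 = -1.1570
v' = 11.0000 + 3.9000·0.15 = 11.5850

(18.5006, 11.7776, -1.1570, 11.5850)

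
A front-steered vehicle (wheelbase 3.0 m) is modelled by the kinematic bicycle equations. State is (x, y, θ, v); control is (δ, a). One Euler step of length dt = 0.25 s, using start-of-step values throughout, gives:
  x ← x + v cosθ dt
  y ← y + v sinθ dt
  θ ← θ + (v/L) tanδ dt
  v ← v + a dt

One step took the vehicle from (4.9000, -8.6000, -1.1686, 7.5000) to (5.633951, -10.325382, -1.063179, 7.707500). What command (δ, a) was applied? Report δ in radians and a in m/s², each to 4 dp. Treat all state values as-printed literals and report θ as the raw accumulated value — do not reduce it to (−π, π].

δ = 0.1671, a = 0.8300

a = (v'−v)/dt = (0.207500)/0.25 = 0.8300
Δθ = θ'−θ = 0.105421;  (v·dt/L) = 7.5000·0.25/3.0 = 0.625000
tan δ = Δθ·L/(v·dt) = 0.168674  →  δ = 0.1671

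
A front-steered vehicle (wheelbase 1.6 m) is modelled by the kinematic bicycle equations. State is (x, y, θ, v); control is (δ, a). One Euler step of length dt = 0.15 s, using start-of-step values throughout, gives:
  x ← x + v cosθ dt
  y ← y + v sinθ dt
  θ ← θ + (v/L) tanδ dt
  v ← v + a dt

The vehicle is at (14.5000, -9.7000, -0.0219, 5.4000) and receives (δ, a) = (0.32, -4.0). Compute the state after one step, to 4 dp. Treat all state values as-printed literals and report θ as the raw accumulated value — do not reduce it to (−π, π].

x' = 14.5000 + 5.4000·cos(-0.0219)·0.15 = 15.3098
y' = -9.7000 + 5.4000·sin(-0.0219)·0.15 = -9.7177
θ' = -0.0219 + (5.4000/1.6)·tan(0.32)·0.15 = 0.1459
v' = 5.4000 − 4.0000·0.15 = 4.8000

(15.3098, -9.7177, 0.1459, 4.8000)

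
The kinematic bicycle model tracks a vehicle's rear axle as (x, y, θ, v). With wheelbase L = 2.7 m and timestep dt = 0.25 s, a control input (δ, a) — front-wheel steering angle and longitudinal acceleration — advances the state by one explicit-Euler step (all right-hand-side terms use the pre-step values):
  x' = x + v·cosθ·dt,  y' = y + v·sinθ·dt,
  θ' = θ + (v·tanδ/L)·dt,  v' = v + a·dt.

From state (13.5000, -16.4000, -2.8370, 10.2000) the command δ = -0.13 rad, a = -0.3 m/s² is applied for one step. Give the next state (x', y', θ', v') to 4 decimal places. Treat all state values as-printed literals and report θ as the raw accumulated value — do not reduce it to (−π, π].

x' = 13.5000 + 10.2000·cos(-2.8370)·0.25 = 11.0674
y' = -16.4000 + 10.2000·sin(-2.8370)·0.25 = -17.1648
θ' = -2.8370 + (10.2000/2.7)·tan(-0.13)·0.25 = -2.9605
v' = 10.2000 − 0.3000·0.25 = 10.1250

(11.0674, -17.1648, -2.9605, 10.1250)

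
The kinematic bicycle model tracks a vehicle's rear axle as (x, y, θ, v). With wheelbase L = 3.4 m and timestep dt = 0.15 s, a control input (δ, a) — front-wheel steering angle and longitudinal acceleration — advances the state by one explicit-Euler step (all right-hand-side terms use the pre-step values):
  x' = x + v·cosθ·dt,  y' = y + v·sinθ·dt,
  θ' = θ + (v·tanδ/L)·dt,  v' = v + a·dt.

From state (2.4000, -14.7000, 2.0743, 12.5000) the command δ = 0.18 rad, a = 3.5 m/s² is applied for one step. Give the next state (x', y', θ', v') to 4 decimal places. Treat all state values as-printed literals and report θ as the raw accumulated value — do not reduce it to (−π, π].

(1.4953, -13.0577, 2.1747, 13.0250)

x' = 2.4000 + 12.5000·cos(2.0743)·0.15 = 1.4953
y' = -14.7000 + 12.5000·sin(2.0743)·0.15 = -13.0577
θ' = 2.0743 + (12.5000/3.4)·tan(0.18)·0.15 = 2.1747
v' = 12.5000 + 3.5000·0.15 = 13.0250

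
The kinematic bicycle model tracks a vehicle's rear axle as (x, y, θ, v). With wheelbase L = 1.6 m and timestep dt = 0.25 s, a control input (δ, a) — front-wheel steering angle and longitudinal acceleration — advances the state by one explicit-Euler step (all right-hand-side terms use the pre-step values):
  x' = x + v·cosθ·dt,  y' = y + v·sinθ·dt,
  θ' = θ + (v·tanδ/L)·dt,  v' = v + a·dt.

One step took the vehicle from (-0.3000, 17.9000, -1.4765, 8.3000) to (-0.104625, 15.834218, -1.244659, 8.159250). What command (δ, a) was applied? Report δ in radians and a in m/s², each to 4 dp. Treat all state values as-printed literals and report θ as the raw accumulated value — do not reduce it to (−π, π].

δ = 0.1769, a = -0.5630

a = (v'−v)/dt = (-0.140750)/0.25 = -0.5630
Δθ = θ'−θ = 0.231841;  (v·dt/L) = 8.3000·0.25/1.6 = 1.296875
tan δ = Δθ·L/(v·dt) = 0.178769  →  δ = 0.1769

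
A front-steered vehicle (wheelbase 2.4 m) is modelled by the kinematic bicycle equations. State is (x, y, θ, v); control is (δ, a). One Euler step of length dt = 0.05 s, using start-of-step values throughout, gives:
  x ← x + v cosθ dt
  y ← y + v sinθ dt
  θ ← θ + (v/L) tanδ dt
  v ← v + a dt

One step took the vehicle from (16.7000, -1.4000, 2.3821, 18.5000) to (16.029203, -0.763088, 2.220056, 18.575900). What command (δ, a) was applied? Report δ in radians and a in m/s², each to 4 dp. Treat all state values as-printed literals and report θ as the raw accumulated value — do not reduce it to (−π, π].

a = (v'−v)/dt = (0.075900)/0.05 = 1.5180
Δθ = θ'−θ = -0.162044;  (v·dt/L) = 18.5000·0.05/2.4 = 0.385417
tan δ = Δθ·L/(v·dt) = -0.420438  →  δ = -0.3980

δ = -0.3980, a = 1.5180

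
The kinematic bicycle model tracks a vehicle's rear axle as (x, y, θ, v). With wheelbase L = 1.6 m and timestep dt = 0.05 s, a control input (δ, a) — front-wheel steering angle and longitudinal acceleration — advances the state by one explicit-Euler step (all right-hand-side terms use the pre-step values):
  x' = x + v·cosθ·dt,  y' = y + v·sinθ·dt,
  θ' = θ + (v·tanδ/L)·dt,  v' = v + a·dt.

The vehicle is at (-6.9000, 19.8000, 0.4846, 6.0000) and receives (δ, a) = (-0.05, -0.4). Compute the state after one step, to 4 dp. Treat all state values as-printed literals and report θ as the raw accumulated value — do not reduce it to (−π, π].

(-6.6345, 19.9398, 0.4752, 5.9800)

x' = -6.9000 + 6.0000·cos(0.4846)·0.05 = -6.6345
y' = 19.8000 + 6.0000·sin(0.4846)·0.05 = 19.9398
θ' = 0.4846 + (6.0000/1.6)·tan(-0.05)·0.05 = 0.4752
v' = 6.0000 − 0.4000·0.05 = 5.9800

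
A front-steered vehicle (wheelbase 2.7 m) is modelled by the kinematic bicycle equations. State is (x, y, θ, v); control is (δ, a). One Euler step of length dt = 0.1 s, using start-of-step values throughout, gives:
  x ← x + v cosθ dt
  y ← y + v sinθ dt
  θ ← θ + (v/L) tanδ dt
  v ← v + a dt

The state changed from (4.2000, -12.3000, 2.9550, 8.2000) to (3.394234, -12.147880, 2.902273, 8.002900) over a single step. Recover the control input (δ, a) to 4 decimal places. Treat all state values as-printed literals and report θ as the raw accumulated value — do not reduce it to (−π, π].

a = (v'−v)/dt = (-0.197100)/0.1 = -1.9710
Δθ = θ'−θ = -0.052727;  (v·dt/L) = 8.2000·0.1/2.7 = 0.303704
tan δ = Δθ·L/(v·dt) = -0.173613  →  δ = -0.1719

δ = -0.1719, a = -1.9710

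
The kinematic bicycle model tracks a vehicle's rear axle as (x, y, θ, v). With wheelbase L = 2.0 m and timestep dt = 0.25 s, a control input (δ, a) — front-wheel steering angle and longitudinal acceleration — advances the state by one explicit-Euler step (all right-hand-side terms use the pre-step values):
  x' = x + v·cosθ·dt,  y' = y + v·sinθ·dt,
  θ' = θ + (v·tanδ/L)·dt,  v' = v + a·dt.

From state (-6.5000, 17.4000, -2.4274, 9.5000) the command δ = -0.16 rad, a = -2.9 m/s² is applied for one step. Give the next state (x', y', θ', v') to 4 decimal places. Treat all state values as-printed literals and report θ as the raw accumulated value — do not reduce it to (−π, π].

x' = -6.5000 + 9.5000·cos(-2.4274)·0.25 = -8.2946
y' = 17.4000 + 9.5000·sin(-2.4274)·0.25 = 15.8444
θ' = -2.4274 + (9.5000/2.0)·tan(-0.16)·0.25 = -2.6190
v' = 9.5000 − 2.9000·0.25 = 8.7750

(-8.2946, 15.8444, -2.6190, 8.7750)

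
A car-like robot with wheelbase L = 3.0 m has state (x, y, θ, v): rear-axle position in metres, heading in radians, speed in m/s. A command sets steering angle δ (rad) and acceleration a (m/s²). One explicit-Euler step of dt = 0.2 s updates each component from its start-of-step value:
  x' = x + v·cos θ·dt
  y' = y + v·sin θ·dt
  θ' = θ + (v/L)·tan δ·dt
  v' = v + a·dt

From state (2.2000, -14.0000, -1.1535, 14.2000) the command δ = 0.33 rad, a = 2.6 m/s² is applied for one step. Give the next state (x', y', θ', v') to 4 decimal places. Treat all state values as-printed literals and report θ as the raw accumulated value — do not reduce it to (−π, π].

(3.3510, -16.5963, -0.8292, 14.7200)

x' = 2.2000 + 14.2000·cos(-1.1535)·0.2 = 3.3510
y' = -14.0000 + 14.2000·sin(-1.1535)·0.2 = -16.5963
θ' = -1.1535 + (14.2000/3.0)·tan(0.33)·0.2 = -0.8292
v' = 14.2000 + 2.6000·0.2 = 14.7200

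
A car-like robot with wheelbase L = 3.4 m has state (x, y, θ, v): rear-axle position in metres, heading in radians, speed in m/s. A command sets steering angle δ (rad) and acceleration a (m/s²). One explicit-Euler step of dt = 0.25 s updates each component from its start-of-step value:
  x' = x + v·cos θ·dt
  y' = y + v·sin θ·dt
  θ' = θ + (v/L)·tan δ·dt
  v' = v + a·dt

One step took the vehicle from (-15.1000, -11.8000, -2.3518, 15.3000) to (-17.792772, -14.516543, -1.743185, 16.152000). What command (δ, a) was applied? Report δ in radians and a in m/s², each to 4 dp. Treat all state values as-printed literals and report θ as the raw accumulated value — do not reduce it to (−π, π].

δ = 0.4959, a = 3.4080

a = (v'−v)/dt = (0.852000)/0.25 = 3.4080
Δθ = θ'−θ = 0.608615;  (v·dt/L) = 15.3000·0.25/3.4 = 1.125000
tan δ = Δθ·L/(v·dt) = 0.540991  →  δ = 0.4959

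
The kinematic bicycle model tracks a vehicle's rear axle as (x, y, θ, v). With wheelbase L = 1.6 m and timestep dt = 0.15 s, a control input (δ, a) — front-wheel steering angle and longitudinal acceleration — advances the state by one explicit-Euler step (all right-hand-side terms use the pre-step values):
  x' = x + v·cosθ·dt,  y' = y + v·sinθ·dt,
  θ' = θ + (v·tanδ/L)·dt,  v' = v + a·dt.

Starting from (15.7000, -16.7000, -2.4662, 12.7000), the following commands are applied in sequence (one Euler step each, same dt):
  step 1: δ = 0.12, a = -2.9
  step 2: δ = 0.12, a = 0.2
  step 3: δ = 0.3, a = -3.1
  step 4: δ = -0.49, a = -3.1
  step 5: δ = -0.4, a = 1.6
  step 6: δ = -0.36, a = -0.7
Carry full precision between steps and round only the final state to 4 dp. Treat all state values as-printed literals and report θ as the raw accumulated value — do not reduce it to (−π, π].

(8.4896, -24.0548, -3.2790, 11.5000)

after step 1 (δ=0.12, a=-2.9): (14.213221, -17.891013, -2.322635, 12.265000)
after step 2 (δ=0.12, a=0.2): (12.956703, -19.234830, -2.183988, 12.295000)
after step 3 (δ=0.3, a=-3.1): (11.895373, -20.743086, -1.827429, 11.830000)
after step 4 (δ=-0.49, a=-3.1): (11.444960, -22.459471, -2.418990, 11.365000)
after step 5 (δ=-0.4, a=1.6): (10.166248, -23.586889, -2.869463, 11.605000)
after step 6 (δ=-0.36, a=-0.7): (8.489557, -24.054773, -3.278978, 11.500000)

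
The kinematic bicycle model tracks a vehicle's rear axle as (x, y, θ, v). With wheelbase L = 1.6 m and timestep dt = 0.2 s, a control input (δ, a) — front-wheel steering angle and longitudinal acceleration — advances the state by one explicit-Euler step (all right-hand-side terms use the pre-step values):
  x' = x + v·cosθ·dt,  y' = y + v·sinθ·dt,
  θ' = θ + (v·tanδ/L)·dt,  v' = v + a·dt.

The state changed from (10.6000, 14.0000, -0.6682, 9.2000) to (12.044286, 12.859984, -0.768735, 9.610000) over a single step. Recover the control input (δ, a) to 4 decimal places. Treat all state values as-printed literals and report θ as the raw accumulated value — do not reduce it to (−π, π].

δ = -0.0872, a = 2.0500

a = (v'−v)/dt = (0.410000)/0.2 = 2.0500
Δθ = θ'−θ = -0.100535;  (v·dt/L) = 9.2000·0.2/1.6 = 1.150000
tan δ = Δθ·L/(v·dt) = -0.087422  →  δ = -0.0872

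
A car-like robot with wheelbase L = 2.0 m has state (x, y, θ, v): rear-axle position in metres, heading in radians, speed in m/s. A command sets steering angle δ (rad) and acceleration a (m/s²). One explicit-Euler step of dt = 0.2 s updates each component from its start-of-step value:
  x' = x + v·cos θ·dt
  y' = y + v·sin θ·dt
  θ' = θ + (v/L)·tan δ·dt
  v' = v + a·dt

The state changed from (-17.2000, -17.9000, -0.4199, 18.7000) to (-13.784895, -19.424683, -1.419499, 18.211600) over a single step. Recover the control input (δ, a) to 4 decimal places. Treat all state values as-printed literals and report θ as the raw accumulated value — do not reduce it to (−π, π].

a = (v'−v)/dt = (-0.488400)/0.2 = -2.4420
Δθ = θ'−θ = -0.999599;  (v·dt/L) = 18.7000·0.2/2.0 = 1.870000
tan δ = Δθ·L/(v·dt) = -0.534545  →  δ = -0.4909

δ = -0.4909, a = -2.4420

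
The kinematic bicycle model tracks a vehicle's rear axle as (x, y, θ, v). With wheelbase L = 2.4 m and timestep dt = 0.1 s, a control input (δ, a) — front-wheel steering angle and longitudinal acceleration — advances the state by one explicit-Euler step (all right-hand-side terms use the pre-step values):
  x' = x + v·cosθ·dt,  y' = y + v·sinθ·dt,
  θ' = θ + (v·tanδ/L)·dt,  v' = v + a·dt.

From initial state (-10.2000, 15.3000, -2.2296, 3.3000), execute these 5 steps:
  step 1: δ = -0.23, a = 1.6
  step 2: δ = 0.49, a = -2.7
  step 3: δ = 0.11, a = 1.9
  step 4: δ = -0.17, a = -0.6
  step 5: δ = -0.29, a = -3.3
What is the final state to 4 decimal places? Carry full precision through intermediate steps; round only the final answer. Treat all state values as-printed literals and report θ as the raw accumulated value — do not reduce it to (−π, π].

after step 1 (δ=-0.23, a=1.6): (-10.402017, 15.039061, -2.261795, 3.460000)
after step 2 (δ=0.49, a=-2.7): (-10.622525, 14.772430, -2.184898, 3.190000)
after step 3 (δ=0.11, a=1.9): (-10.806340, 14.511714, -2.170218, 3.380000)
after step 4 (δ=-0.17, a=-0.6): (-10.997028, 14.232640, -2.194393, 3.320000)
after step 5 (δ=-0.29, a=-3.3): (-11.190902, 13.963128, -2.235673, 2.990000)

(-11.1909, 13.9631, -2.2357, 2.9900)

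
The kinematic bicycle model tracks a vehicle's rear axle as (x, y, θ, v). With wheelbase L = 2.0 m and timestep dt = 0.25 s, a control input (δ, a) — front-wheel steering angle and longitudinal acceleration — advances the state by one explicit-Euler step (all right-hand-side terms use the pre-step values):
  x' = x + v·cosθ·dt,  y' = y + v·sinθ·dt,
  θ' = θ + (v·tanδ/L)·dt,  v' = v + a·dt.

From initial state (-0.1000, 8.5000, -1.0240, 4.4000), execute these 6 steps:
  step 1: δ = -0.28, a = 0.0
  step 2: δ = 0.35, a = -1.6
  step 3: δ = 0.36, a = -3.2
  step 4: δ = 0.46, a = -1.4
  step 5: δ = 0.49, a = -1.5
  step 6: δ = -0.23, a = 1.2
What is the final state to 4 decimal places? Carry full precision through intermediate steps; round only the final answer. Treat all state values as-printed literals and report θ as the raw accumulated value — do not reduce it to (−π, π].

after step 1 (δ=-0.28, a=0.0): (0.471949, 7.560386, -1.182155, 4.400000)
after step 2 (δ=0.35, a=-1.6): (0.888773, 6.542419, -0.981389, 4.000000)
after step 3 (δ=0.36, a=-3.2): (1.444642, 5.711148, -0.793188, 3.200000)
after step 4 (δ=0.46, a=-1.4): (2.005903, 5.141074, -0.595008, 2.850000)
after step 5 (δ=0.49, a=-1.5): (2.595956, 4.741706, -0.404989, 2.475000)
after step 6 (δ=-0.23, a=1.2): (3.164653, 4.497914, -0.477427, 2.775000)

(3.1647, 4.4979, -0.4774, 2.7750)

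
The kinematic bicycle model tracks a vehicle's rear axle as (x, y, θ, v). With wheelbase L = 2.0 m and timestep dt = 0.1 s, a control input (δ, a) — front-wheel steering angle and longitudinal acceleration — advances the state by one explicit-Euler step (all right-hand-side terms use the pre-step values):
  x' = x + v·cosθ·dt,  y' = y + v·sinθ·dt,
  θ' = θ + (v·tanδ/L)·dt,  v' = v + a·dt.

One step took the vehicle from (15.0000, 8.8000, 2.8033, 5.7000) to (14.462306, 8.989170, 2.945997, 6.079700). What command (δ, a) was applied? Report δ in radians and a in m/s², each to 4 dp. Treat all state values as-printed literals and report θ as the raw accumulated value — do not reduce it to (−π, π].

a = (v'−v)/dt = (0.379700)/0.1 = 3.7970
Δθ = θ'−θ = 0.142697;  (v·dt/L) = 5.7000·0.1/2.0 = 0.285000
tan δ = Δθ·L/(v·dt) = 0.500691  →  δ = 0.4642

δ = 0.4642, a = 3.7970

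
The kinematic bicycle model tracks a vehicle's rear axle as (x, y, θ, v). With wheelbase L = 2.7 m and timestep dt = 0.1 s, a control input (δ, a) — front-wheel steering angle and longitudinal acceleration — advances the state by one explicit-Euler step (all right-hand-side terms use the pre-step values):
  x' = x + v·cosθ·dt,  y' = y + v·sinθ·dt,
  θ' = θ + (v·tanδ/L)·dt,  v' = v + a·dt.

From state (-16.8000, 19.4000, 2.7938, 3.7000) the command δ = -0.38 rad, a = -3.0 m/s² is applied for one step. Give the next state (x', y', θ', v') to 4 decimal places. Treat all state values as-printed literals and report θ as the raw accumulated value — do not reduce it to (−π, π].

(-17.1478, 19.5261, 2.7391, 3.4000)

x' = -16.8000 + 3.7000·cos(2.7938)·0.1 = -17.1478
y' = 19.4000 + 3.7000·sin(2.7938)·0.1 = 19.5261
θ' = 2.7938 + (3.7000/2.7)·tan(-0.38)·0.1 = 2.7391
v' = 3.7000 − 3.0000·0.1 = 3.4000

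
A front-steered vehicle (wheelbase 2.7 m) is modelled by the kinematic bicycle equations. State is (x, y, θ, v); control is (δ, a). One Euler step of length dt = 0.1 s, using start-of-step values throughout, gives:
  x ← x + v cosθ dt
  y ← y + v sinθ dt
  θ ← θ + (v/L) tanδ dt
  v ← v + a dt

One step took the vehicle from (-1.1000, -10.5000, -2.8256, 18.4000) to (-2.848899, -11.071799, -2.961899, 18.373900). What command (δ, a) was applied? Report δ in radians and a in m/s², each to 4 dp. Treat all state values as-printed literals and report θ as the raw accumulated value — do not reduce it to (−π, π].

δ = -0.1974, a = -0.2610

a = (v'−v)/dt = (-0.026100)/0.1 = -0.2610
Δθ = θ'−θ = -0.136299;  (v·dt/L) = 18.4000·0.1/2.7 = 0.681481
tan δ = Δθ·L/(v·dt) = -0.200004  →  δ = -0.1974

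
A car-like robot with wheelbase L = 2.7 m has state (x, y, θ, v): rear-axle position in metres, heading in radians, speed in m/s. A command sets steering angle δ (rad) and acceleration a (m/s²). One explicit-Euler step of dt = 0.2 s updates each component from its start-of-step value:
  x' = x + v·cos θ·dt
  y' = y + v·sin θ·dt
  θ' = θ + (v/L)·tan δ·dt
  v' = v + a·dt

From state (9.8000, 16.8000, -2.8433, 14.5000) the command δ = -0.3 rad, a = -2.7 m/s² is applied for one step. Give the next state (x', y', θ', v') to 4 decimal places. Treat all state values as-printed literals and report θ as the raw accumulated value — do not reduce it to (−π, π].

(7.0281, 15.9477, -3.1756, 13.9600)

x' = 9.8000 + 14.5000·cos(-2.8433)·0.2 = 7.0281
y' = 16.8000 + 14.5000·sin(-2.8433)·0.2 = 15.9477
θ' = -2.8433 + (14.5000/2.7)·tan(-0.3)·0.2 = -3.1756
v' = 14.5000 − 2.7000·0.2 = 13.9600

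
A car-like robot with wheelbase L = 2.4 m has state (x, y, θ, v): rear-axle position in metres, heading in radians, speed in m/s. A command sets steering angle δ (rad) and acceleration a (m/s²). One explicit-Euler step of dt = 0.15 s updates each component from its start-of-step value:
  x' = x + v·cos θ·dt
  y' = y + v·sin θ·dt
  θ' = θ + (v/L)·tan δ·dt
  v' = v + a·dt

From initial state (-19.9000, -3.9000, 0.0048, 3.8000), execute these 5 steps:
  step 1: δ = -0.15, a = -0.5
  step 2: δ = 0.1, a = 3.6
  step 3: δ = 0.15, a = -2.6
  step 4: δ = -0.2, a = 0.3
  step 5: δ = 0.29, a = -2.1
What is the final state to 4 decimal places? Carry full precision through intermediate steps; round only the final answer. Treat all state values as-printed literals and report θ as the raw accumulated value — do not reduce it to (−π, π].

(-16.9629, -3.9104, 0.0566, 3.6050)

after step 1 (δ=-0.15, a=-0.5): (-19.330007, -3.897264, -0.031095, 3.725000)
after step 2 (δ=0.1, a=3.6): (-18.771527, -3.914635, -0.007735, 4.265000)
after step 3 (δ=0.15, a=-2.6): (-18.131796, -3.919584, 0.032552, 3.875000)
after step 4 (δ=-0.2, a=0.3): (-17.550854, -3.900667, -0.016542, 3.920000)
after step 5 (δ=0.29, a=-2.1): (-16.962934, -3.910393, 0.056569, 3.605000)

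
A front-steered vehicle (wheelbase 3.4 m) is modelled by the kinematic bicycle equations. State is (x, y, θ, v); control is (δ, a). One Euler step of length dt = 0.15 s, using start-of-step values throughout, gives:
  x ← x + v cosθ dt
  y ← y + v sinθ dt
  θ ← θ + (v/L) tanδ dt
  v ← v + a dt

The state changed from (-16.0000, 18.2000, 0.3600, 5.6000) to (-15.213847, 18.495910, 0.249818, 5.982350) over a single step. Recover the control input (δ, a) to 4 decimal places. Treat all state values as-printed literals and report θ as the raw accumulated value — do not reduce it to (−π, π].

a = (v'−v)/dt = (0.382350)/0.15 = 2.5490
Δθ = θ'−θ = -0.110182;  (v·dt/L) = 5.6000·0.15/3.4 = 0.247059
tan δ = Δθ·L/(v·dt) = -0.445975  →  δ = -0.4195

δ = -0.4195, a = 2.5490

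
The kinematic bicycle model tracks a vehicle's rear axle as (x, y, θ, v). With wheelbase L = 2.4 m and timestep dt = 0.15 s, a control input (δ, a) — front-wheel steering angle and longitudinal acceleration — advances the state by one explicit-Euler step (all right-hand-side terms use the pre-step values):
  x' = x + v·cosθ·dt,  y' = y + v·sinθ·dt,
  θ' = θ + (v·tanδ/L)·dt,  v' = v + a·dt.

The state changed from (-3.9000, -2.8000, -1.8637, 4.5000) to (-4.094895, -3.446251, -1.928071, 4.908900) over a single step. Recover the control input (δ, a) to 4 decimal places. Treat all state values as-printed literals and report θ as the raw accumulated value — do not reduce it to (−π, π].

δ = -0.2250, a = 2.7260

a = (v'−v)/dt = (0.408900)/0.15 = 2.7260
Δθ = θ'−θ = -0.064371;  (v·dt/L) = 4.5000·0.15/2.4 = 0.281250
tan δ = Δθ·L/(v·dt) = -0.228875  →  δ = -0.2250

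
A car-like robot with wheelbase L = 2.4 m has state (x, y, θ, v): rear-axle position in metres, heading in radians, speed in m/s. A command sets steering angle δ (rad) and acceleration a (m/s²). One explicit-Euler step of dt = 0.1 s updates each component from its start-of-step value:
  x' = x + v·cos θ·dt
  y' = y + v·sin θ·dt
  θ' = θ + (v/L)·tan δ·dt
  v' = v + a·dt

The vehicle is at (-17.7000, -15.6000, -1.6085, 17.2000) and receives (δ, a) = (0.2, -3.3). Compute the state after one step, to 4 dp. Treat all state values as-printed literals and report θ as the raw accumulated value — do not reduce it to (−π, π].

(-17.7648, -17.3188, -1.4632, 16.8700)

x' = -17.7000 + 17.2000·cos(-1.6085)·0.1 = -17.7648
y' = -15.6000 + 17.2000·sin(-1.6085)·0.1 = -17.3188
θ' = -1.6085 + (17.2000/2.4)·tan(0.2)·0.1 = -1.4632
v' = 17.2000 − 3.3000·0.1 = 16.8700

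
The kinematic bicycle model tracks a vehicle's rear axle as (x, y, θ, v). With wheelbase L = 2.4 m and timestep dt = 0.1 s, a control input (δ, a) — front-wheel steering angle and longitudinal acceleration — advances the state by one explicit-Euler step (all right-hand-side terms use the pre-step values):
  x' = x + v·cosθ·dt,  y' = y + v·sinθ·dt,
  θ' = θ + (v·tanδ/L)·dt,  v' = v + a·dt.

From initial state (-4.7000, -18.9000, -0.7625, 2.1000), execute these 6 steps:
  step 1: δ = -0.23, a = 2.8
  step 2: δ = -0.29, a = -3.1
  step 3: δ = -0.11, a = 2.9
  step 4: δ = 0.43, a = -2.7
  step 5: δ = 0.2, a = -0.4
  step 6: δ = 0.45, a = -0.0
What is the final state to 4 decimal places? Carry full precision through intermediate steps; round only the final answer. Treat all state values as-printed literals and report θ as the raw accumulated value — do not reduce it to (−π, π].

after step 1 (δ=-0.23, a=2.8): (-4.548147, -19.045054, -0.782988, 2.380000)
after step 2 (δ=-0.29, a=-3.1): (-4.379450, -19.212939, -0.812580, 2.070000)
after step 3 (δ=-0.11, a=2.9): (-4.237111, -19.363234, -0.822106, 2.360000)
after step 4 (δ=0.43, a=-2.7): (-4.076471, -19.536123, -0.777008, 2.090000)
after step 5 (δ=0.2, a=-0.4): (-3.927451, -19.682663, -0.759356, 2.050000)
after step 6 (δ=0.45, a=-0.0): (-3.778768, -19.823797, -0.718095, 2.050000)

(-3.7788, -19.8238, -0.7181, 2.0500)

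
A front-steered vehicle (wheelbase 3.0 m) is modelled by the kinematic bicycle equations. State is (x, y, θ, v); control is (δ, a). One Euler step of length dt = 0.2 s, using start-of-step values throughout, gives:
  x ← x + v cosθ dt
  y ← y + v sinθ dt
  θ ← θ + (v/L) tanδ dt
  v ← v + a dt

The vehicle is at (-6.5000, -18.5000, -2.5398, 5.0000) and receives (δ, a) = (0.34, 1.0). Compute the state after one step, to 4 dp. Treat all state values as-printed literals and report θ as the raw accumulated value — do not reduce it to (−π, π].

(-7.3243, -19.0661, -2.4219, 5.2000)

x' = -6.5000 + 5.0000·cos(-2.5398)·0.2 = -7.3243
y' = -18.5000 + 5.0000·sin(-2.5398)·0.2 = -19.0661
θ' = -2.5398 + (5.0000/3.0)·tan(0.34)·0.2 = -2.4219
v' = 5.0000 + 1.0000·0.2 = 5.2000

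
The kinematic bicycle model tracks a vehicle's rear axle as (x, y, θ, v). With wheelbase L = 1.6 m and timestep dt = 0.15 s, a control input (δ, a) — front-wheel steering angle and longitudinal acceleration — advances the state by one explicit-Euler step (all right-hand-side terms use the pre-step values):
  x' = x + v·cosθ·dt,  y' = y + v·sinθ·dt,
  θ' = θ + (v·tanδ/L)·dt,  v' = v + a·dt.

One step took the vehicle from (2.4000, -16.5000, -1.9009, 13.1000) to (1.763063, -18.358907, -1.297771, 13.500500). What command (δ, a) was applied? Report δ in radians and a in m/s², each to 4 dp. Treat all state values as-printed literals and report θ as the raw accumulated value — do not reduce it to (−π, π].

a = (v'−v)/dt = (0.400500)/0.15 = 2.6700
Δθ = θ'−θ = 0.603129;  (v·dt/L) = 13.1000·0.15/1.6 = 1.228125
tan δ = Δθ·L/(v·dt) = 0.491097  →  δ = 0.4565

δ = 0.4565, a = 2.6700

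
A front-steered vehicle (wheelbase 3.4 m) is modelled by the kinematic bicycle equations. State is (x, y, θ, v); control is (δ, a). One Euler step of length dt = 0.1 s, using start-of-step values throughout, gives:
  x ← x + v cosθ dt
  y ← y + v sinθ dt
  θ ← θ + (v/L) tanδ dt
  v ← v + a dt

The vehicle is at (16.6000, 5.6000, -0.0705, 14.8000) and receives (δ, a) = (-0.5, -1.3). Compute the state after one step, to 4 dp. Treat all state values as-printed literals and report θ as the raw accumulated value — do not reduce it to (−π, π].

x' = 16.6000 + 14.8000·cos(-0.0705)·0.1 = 18.0763
y' = 5.6000 + 14.8000·sin(-0.0705)·0.1 = 5.4957
θ' = -0.0705 + (14.8000/3.4)·tan(-0.5)·0.1 = -0.3083
v' = 14.8000 − 1.3000·0.1 = 14.6700

(18.0763, 5.4957, -0.3083, 14.6700)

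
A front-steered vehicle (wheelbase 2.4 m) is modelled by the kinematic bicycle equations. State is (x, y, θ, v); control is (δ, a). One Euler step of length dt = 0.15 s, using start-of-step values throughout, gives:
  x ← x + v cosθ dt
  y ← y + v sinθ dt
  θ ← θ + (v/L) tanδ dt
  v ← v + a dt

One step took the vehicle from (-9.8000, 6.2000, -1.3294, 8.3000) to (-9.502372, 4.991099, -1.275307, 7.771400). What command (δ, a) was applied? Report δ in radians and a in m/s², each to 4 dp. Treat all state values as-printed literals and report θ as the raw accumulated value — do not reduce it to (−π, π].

a = (v'−v)/dt = (-0.528600)/0.15 = -3.5240
Δθ = θ'−θ = 0.054093;  (v·dt/L) = 8.3000·0.15/2.4 = 0.518750
tan δ = Δθ·L/(v·dt) = 0.104276  →  δ = 0.1039

δ = 0.1039, a = -3.5240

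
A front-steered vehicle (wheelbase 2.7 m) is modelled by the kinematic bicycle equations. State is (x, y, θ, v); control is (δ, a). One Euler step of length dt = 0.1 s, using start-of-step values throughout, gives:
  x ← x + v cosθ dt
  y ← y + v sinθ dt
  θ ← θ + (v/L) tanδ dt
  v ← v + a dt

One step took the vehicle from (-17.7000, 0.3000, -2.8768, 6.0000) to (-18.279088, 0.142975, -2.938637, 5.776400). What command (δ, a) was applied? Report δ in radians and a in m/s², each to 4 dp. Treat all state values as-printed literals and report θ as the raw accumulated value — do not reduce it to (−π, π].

δ = -0.2714, a = -2.2360

a = (v'−v)/dt = (-0.223600)/0.1 = -2.2360
Δθ = θ'−θ = -0.061837;  (v·dt/L) = 6.0000·0.1/2.7 = 0.222222
tan δ = Δθ·L/(v·dt) = -0.278267  →  δ = -0.2714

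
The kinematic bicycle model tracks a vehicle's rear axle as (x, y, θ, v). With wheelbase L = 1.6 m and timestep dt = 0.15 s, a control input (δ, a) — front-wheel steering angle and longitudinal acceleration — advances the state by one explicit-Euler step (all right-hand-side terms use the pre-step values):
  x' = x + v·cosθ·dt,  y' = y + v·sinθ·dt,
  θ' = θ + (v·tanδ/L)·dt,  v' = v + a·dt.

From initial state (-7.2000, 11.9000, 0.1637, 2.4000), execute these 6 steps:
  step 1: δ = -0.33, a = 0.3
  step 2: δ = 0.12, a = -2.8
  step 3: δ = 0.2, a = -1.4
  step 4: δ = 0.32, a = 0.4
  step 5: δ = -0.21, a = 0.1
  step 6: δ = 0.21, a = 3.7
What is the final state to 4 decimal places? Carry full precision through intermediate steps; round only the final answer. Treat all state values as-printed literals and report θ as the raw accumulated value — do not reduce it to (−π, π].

after step 1 (δ=-0.33, a=0.3): (-6.844813, 11.958669, 0.086632, 2.445000)
after step 2 (δ=0.12, a=-2.8): (-6.479438, 11.990402, 0.114271, 2.025000)
after step 3 (δ=0.2, a=-1.4): (-6.177669, 12.025036, 0.152754, 1.815000)
after step 4 (δ=0.32, a=0.4): (-5.908589, 12.066462, 0.209142, 1.875000)
after step 5 (δ=-0.21, a=0.1): (-5.633468, 12.124855, 0.171676, 1.890000)
after step 6 (δ=0.21, a=3.7): (-5.354135, 12.173286, 0.209442, 2.445000)

(-5.3541, 12.1733, 0.2094, 2.4450)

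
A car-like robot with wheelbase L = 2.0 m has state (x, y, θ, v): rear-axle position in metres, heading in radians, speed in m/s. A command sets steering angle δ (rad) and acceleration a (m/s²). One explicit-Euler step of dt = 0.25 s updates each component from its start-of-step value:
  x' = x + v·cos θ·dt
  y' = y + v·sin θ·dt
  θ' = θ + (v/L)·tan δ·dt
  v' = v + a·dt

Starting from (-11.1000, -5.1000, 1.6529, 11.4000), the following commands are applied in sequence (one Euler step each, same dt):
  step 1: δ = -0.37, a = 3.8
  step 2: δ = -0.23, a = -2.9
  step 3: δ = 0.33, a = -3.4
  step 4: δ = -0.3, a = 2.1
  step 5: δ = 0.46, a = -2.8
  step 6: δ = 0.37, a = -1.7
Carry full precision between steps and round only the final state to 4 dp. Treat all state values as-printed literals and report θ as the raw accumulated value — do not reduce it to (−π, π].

(-4.8381, 9.7055, 2.0336, 10.1750)

after step 1 (δ=-0.37, a=3.8): (-11.333733, -2.259601, 1.100195, 12.350000)
after step 2 (δ=-0.23, a=-2.9): (-9.933791, 0.492275, 0.738736, 11.625000)
after step 3 (δ=0.33, a=-3.4): (-7.785142, 2.449211, 1.236468, 10.775000)
after step 4 (δ=-0.3, a=2.1): (-6.901228, 4.993810, 0.819830, 11.300000)
after step 5 (δ=0.46, a=-2.8): (-4.973603, 7.058970, 1.519652, 10.600000)
after step 6 (δ=0.37, a=-1.7): (-4.838129, 9.705505, 2.033570, 10.175000)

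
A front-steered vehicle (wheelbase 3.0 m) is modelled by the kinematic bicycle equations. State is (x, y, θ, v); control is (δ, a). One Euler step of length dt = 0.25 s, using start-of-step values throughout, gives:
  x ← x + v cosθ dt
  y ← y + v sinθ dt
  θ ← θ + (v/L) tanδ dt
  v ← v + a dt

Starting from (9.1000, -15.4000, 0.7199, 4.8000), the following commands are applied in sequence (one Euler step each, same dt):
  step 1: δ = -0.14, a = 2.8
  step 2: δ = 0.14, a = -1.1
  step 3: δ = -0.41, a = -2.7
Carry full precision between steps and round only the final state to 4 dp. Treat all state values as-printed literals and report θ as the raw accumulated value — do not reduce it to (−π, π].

after step 1 (δ=-0.14, a=2.8): (10.002246, -14.608829, 0.663531, 5.500000)
after step 2 (δ=0.14, a=-1.1): (11.085502, -13.761962, 0.728120, 5.225000)
after step 3 (δ=-0.41, a=-2.7): (12.060521, -12.892695, 0.538875, 4.550000)

(12.0605, -12.8927, 0.5389, 4.5500)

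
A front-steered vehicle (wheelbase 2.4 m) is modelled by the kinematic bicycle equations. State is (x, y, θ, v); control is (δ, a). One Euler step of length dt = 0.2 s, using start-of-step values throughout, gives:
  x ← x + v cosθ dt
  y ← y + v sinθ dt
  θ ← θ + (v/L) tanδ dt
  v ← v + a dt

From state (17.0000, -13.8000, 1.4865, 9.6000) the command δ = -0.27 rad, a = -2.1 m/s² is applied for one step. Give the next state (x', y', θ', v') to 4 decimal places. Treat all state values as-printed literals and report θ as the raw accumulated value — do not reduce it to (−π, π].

x' = 17.0000 + 9.6000·cos(1.4865)·0.2 = 17.1617
y' = -13.8000 + 9.6000·sin(1.4865)·0.2 = -11.8868
θ' = 1.4865 + (9.6000/2.4)·tan(-0.27)·0.2 = 1.2651
v' = 9.6000 − 2.1000·0.2 = 9.1800

(17.1617, -11.8868, 1.2651, 9.1800)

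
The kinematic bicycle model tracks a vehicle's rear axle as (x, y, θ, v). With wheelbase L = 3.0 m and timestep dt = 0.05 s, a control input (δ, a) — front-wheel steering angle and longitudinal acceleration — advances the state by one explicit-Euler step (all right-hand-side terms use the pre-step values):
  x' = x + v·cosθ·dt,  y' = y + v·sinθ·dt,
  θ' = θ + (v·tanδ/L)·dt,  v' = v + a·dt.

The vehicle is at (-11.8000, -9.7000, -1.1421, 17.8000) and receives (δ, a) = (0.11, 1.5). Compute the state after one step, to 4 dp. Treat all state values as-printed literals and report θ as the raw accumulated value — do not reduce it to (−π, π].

x' = -11.8000 + 17.8000·cos(-1.1421)·0.05 = -11.4300
y' = -9.7000 + 17.8000·sin(-1.1421)·0.05 = -10.5095
θ' = -1.1421 + (17.8000/3.0)·tan(0.11)·0.05 = -1.1093
v' = 17.8000 + 1.5000·0.05 = 17.8750

(-11.4300, -10.5095, -1.1093, 17.8750)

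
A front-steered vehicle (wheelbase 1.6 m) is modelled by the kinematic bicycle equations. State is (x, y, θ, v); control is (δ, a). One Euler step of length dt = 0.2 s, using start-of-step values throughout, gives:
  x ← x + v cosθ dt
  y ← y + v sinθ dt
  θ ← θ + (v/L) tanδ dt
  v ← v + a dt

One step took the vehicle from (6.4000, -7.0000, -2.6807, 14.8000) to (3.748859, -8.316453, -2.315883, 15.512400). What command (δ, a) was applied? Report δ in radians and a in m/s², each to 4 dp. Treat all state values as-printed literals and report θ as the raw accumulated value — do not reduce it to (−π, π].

a = (v'−v)/dt = (0.712400)/0.2 = 3.5620
Δθ = θ'−θ = 0.364817;  (v·dt/L) = 14.8000·0.2/1.6 = 1.850000
tan δ = Δθ·L/(v·dt) = 0.197198  →  δ = 0.1947

δ = 0.1947, a = 3.5620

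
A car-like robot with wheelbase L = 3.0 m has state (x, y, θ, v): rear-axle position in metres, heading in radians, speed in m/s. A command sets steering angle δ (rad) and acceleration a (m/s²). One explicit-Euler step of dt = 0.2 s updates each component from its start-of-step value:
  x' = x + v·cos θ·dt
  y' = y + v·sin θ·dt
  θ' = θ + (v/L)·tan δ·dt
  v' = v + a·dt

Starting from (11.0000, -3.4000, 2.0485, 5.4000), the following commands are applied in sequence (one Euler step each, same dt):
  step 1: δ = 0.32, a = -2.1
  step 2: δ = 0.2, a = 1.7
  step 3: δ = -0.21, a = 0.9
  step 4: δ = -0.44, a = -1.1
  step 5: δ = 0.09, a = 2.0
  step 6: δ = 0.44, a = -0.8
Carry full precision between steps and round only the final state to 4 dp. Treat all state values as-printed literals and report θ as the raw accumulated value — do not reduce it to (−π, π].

(7.7580, 2.1252, 2.1969, 5.5200)

after step 1 (δ=0.32, a=-2.1): (10.503480, -2.440903, 2.167800, 4.980000)
after step 2 (δ=0.2, a=1.7): (9.943561, -1.617187, 2.235100, 5.320000)
after step 3 (δ=-0.21, a=0.9): (9.287593, -0.779451, 2.159505, 5.500000)
after step 4 (δ=-0.44, a=-1.1): (8.676777, 0.135373, 1.986886, 5.280000)
after step 5 (δ=0.09, a=2.0): (8.249956, 1.101272, 2.018652, 5.680000)
after step 6 (δ=0.44, a=-0.8): (7.758030, 2.125237, 2.196921, 5.520000)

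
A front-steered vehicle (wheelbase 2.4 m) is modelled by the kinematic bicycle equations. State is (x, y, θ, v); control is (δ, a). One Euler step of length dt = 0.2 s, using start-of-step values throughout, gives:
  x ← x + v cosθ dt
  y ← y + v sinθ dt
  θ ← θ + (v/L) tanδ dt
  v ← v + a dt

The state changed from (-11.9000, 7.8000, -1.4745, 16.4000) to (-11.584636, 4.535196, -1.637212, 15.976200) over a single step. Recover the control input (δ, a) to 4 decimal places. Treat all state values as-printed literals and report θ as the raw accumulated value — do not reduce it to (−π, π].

a = (v'−v)/dt = (-0.423800)/0.2 = -2.1190
Δθ = θ'−θ = -0.162712;  (v·dt/L) = 16.4000·0.2/2.4 = 1.366667
tan δ = Δθ·L/(v·dt) = -0.119058  →  δ = -0.1185

δ = -0.1185, a = -2.1190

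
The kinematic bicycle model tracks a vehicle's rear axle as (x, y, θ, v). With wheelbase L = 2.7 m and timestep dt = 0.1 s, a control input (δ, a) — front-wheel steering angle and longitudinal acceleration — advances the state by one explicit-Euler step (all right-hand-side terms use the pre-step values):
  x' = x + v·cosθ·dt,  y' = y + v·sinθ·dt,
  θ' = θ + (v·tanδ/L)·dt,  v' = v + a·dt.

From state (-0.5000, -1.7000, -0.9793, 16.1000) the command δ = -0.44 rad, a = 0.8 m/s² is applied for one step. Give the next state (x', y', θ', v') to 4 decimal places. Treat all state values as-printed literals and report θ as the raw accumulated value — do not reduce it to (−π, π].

x' = -0.5000 + 16.1000·cos(-0.9793)·0.1 = 0.3977
y' = -1.7000 + 16.1000·sin(-0.9793)·0.1 = -3.0365
θ' = -0.9793 + (16.1000/2.7)·tan(-0.44)·0.1 = -1.2600
v' = 16.1000 + 0.8000·0.1 = 16.1800

(0.3977, -3.0365, -1.2600, 16.1800)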